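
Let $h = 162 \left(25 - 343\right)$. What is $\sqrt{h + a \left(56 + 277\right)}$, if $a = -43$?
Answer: $3 i \sqrt{7315} \approx 256.58 i$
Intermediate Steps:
$h = -51516$ ($h = 162 \left(-318\right) = -51516$)
$\sqrt{h + a \left(56 + 277\right)} = \sqrt{-51516 - 43 \left(56 + 277\right)} = \sqrt{-51516 - 14319} = \sqrt{-65835} = 3 i \sqrt{7315}$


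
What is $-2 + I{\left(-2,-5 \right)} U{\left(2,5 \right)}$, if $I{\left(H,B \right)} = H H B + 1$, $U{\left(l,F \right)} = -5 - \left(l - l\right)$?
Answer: $93$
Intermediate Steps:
$U{\left(l,F \right)} = -5$ ($U{\left(l,F \right)} = -5 - 0 = -5 + 0 = -5$)
$I{\left(H,B \right)} = 1 + B H^{2}$ ($I{\left(H,B \right)} = H^{2} B + 1 = B H^{2} + 1 = 1 + B H^{2}$)
$-2 + I{\left(-2,-5 \right)} U{\left(2,5 \right)} = -2 + \left(1 - 5 \left(-2\right)^{2}\right) \left(-5\right) = -2 + \left(1 - 20\right) \left(-5\right) = -2 - -95 = -2 + 95 = 93$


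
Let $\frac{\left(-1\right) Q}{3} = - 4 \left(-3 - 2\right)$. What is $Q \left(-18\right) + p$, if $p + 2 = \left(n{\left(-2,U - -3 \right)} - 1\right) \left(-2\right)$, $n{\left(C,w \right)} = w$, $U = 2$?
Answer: $1070$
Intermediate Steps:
$Q = -60$ ($Q = - 3 \left(- 4 \left(-3 - 2\right)\right) = - 3 \left(\left(-4\right) \left(-5\right)\right) = \left(-3\right) 20 = -60$)
$p = -10$ ($p = -2 + \left(\left(2 - -3\right) - 1\right) \left(-2\right) = -2 + \left(\left(2 + 3\right) - 1\right) \left(-2\right) = -2 + \left(5 - 1\right) \left(-2\right) = -2 + 4 \left(-2\right) = -2 - 8 = -10$)
$Q \left(-18\right) + p = \left(-60\right) \left(-18\right) - 10 = 1080 - 10 = 1070$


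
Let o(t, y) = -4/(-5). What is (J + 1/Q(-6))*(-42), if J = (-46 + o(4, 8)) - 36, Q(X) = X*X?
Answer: 102277/30 ≈ 3409.2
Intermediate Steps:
o(t, y) = 4/5 (o(t, y) = -4*(-1/5) = 4/5)
Q(X) = X**2
J = -406/5 (J = (-46 + 4/5) - 36 = -226/5 - 36 = -406/5 ≈ -81.200)
(J + 1/Q(-6))*(-42) = (-406/5 + 1/((-6)**2))*(-42) = (-406/5 + 1/36)*(-42) = -14611/180*(-42) = 102277/30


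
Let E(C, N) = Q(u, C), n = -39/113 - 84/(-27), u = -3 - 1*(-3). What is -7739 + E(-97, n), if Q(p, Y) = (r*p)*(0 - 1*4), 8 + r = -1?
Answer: -7739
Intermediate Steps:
r = -9 (r = -8 - 1 = -9)
u = 0 (u = -3 + 3 = 0)
Q(p, Y) = 36*p (Q(p, Y) = (-9*p)*(0 - 1*4) = (-9*p)*(0 - 4) = -9*p*(-4) = 36*p)
n = 2813/1017 (n = -39*1/113 - 84*(-1/27) = -39/113 + 28/9 = 2813/1017 ≈ 2.7660)
E(C, N) = 0 (E(C, N) = 36*0 = 0)
-7739 + E(-97, n) = -7739 + 0 = -7739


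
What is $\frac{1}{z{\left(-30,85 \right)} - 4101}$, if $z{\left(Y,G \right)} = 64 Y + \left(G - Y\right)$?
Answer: $- \frac{1}{5906} \approx -0.00016932$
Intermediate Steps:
$z{\left(Y,G \right)} = G + 63 Y$
$\frac{1}{z{\left(-30,85 \right)} - 4101} = \frac{1}{\left(85 + 63 \left(-30\right)\right) - 4101} = \frac{1}{\left(85 - 1890\right) - 4101} = \frac{1}{-1805 - 4101} = \frac{1}{-5906} = - \frac{1}{5906}$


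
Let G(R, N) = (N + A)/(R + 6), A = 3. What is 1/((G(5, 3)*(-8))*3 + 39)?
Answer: 11/285 ≈ 0.038597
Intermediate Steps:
G(R, N) = (3 + N)/(6 + R) (G(R, N) = (N + 3)/(R + 6) = (3 + N)/(6 + R))
1/((G(5, 3)*(-8))*3 + 39) = 1/((((3 + 3)/(6 + 5))*(-8))*3 + 39) = 1/(((6/11)*(-8))*3 + 39) = 1/(-48/11*3 + 39) = 1/(-144/11 + 39) = 1/(285/11) = 11/285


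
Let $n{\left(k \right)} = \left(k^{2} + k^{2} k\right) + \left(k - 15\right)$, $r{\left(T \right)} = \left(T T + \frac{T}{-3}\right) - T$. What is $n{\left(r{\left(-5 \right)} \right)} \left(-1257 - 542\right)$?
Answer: $- \frac{1591935100}{27} \approx -5.8961 \cdot 10^{7}$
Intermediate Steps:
$r{\left(T \right)} = T^{2} - \frac{4 T}{3}$ ($r{\left(T \right)} = \left(T^{2} + T \left(- \frac{1}{3}\right)\right) - T = \left(T^{2} - \frac{T}{3}\right) - T = T^{2} - \frac{4 T}{3}$)
$n{\left(k \right)} = -15 + k + k^{2} + k^{3}$ ($n{\left(k \right)} = \left(k^{2} + k^{3}\right) + \left(-15 + k\right) = -15 + k + k^{2} + k^{3}$)
$n{\left(r{\left(-5 \right)} \right)} \left(-1257 - 542\right) = \left(-15 + \frac{1}{3} \left(-5\right) \left(-4 + 3 \left(-5\right)\right) + \left(\frac{1}{3} \left(-5\right) \left(-4 + 3 \left(-5\right)\right)\right)^{2} + \left(\frac{1}{3} \left(-5\right) \left(-4 + 3 \left(-5\right)\right)\right)^{3}\right) \left(-1257 - 542\right) = \left(-15 + \frac{1}{3} \left(-5\right) \left(-4 - 15\right) + \left(\frac{1}{3} \left(-5\right) \left(-4 - 15\right)\right)^{2} + \left(\frac{1}{3} \left(-5\right) \left(-4 - 15\right)\right)^{3}\right) \left(-1799\right) = \left(-15 + \frac{1}{3} \left(-5\right) \left(-19\right) + \left(\frac{1}{3} \left(-5\right) \left(-19\right)\right)^{2} + \left(\frac{1}{3} \left(-5\right) \left(-19\right)\right)^{3}\right) \left(-1799\right) = \left(-15 + \frac{95}{3} + \left(\frac{95}{3}\right)^{2} + \left(\frac{95}{3}\right)^{3}\right) \left(-1799\right) = \left(-15 + \frac{95}{3} + \frac{9025}{9} + \frac{857375}{27}\right) \left(-1799\right) = \frac{884900}{27} \left(-1799\right) = - \frac{1591935100}{27}$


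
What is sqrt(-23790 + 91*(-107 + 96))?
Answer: I*sqrt(24791) ≈ 157.45*I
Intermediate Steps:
sqrt(-23790 + 91*(-107 + 96)) = sqrt(-23790 + 91*(-11)) = sqrt(-23790 - 1001) = sqrt(-24791) = I*sqrt(24791)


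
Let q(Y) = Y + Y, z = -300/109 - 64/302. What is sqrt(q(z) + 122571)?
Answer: sqrt(33202716225467)/16459 ≈ 350.09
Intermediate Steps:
z = -48788/16459 (z = -300*1/109 - 64*1/302 = -300/109 - 32/151 = -48788/16459 ≈ -2.9642)
q(Y) = 2*Y
sqrt(q(z) + 122571) = sqrt(2*(-48788/16459) + 122571) = sqrt(-97576/16459 + 122571) = sqrt(2017298513/16459) = sqrt(33202716225467)/16459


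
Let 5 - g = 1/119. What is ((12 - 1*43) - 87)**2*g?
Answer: 8270856/119 ≈ 69503.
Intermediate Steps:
g = 594/119 (g = 5 - 1/119 = 594/119 ≈ 4.9916)
((12 - 1*43) - 87)**2*g = ((12 - 1*43) - 87)**2*(594/119) = ((12 - 43) - 87)**2*(594/119) = (-31 - 87)**2*(594/119) = (-118)**2*(594/119) = 13924*(594/119) = 8270856/119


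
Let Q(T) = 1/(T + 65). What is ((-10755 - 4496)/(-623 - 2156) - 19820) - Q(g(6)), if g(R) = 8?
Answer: -4019713396/202867 ≈ -19815.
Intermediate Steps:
Q(T) = 1/(65 + T)
((-10755 - 4496)/(-623 - 2156) - 19820) - Q(g(6)) = ((-10755 - 4496)/(-623 - 2156) - 19820) - 1/(65 + 8) = (-15251/(-2779) - 19820) - 1/73 = (-15251*(-1/2779) - 19820) - 1*1/73 = (15251/2779 - 19820) - 1/73 = -55064529/2779 - 1/73 = -4019713396/202867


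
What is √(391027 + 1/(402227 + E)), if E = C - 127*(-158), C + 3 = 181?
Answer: 3*√7754575736821242/422471 ≈ 625.32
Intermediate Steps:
C = 178 (C = -3 + 181 = 178)
E = 20244 (E = 178 - 127*(-158) = 178 + 20066 = 20244)
√(391027 + 1/(402227 + E)) = √(391027 + 1/(402227 + 20244)) = √(391027 + 1/422471) = √(165197567718/422471) = 3*√7754575736821242/422471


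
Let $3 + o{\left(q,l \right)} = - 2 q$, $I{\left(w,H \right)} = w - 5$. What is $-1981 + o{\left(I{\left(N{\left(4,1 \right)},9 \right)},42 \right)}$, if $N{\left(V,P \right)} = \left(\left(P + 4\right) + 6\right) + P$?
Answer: $-1998$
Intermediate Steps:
$N{\left(V,P \right)} = 10 + 2 P$ ($N{\left(V,P \right)} = \left(\left(4 + P\right) + 6\right) + P = \left(10 + P\right) + P = 10 + 2 P$)
$I{\left(w,H \right)} = -5 + w$
$o{\left(q,l \right)} = -3 - 2 q$
$-1981 + o{\left(I{\left(N{\left(4,1 \right)},9 \right)},42 \right)} = -1981 - \left(3 + 2 \left(-5 + \left(10 + 2 \cdot 1\right)\right)\right) = -1981 - \left(3 + 2 \left(-5 + \left(10 + 2\right)\right)\right) = -1981 - \left(3 + 2 \left(-5 + 12\right)\right) = -1981 - 17 = -1998$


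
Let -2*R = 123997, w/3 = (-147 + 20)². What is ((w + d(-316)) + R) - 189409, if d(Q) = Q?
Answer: -406673/2 ≈ -2.0334e+5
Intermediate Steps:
w = 48387 (w = 3*(-147 + 20)² = 3*(-127)² = 3*16129 = 48387)
R = -123997/2 (R = -½*123997 = -123997/2 ≈ -61999.)
((w + d(-316)) + R) - 189409 = ((48387 - 316) - 123997/2) - 189409 = (48071 - 123997/2) - 189409 = -27855/2 - 189409 = -406673/2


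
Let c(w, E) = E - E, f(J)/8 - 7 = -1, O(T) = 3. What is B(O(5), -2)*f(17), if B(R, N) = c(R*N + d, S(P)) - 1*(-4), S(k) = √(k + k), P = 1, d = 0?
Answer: 192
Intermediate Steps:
f(J) = 48 (f(J) = 56 + 8*(-1) = 56 - 8 = 48)
S(k) = √2*√k (S(k) = √(2*k) = √2*√k)
c(w, E) = 0
B(R, N) = 4 (B(R, N) = 0 - 1*(-4) = 0 + 4 = 4)
B(O(5), -2)*f(17) = 4*48 = 192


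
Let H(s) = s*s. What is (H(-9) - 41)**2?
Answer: 1600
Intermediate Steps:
H(s) = s**2
(H(-9) - 41)**2 = ((-9)**2 - 41)**2 = (81 - 41)**2 = 40**2 = 1600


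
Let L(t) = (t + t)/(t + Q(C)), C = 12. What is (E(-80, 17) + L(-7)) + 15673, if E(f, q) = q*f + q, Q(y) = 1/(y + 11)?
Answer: 1146561/80 ≈ 14332.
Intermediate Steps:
Q(y) = 1/(11 + y)
L(t) = 2*t/(1/23 + t) (L(t) = (t + t)/(t + 1/(11 + 12)) = (2*t)/(t + 1/23) = (2*t)/(1/23 + t) = 2*t/(1/23 + t))
E(f, q) = q + f*q (E(f, q) = f*q + q = q + f*q)
(E(-80, 17) + L(-7)) + 15673 = (17*(1 - 80) + 46*(-7)/(1 + 23*(-7))) + 15673 = (17*(-79) + 46*(-7)/(1 - 161)) + 15673 = (-1343 + 46*(-7)/(-160)) + 15673 = (-1343 + 46*(-7)*(-1/160)) + 15673 = (-1343 + 161/80) + 15673 = -107279/80 + 15673 = 1146561/80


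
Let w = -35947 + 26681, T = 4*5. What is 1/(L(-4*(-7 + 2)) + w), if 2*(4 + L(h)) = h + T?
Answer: -1/9250 ≈ -0.00010811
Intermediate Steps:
T = 20
L(h) = 6 + h/2 (L(h) = -4 + (h + 20)/2 = -4 + (20 + h)/2 = -4 + (10 + h/2) = 6 + h/2)
w = -9266
1/(L(-4*(-7 + 2)) + w) = 1/((6 + (-4*(-7 + 2))/2) - 9266) = 1/((6 + (-4*(-5))/2) - 9266) = 1/((6 + (1/2)*20) - 9266) = 1/((6 + 10) - 9266) = 1/(16 - 9266) = 1/(-9250) = -1/9250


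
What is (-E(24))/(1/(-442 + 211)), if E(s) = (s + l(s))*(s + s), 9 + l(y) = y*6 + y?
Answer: 2029104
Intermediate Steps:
l(y) = -9 + 7*y (l(y) = -9 + (y*6 + y) = -9 + (6*y + y) = -9 + 7*y)
E(s) = 2*s*(-9 + 8*s) (E(s) = (s + (-9 + 7*s))*(s + s) = (-9 + 8*s)*(2*s) = 2*s*(-9 + 8*s))
(-E(24))/(1/(-442 + 211)) = (-2*24*(-9 + 8*24))/(1/(-442 + 211)) = (-2*24*(-9 + 192))/(1/(-231)) = (-2*24*183)/(-1/231) = -1*8784*(-231) = -8784*(-231) = 2029104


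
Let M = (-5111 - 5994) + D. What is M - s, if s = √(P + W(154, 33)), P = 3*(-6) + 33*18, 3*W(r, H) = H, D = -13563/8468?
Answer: -94050703/8468 - √587 ≈ -11131.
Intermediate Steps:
D = -13563/8468 (D = -13563*1/8468 = -13563/8468 ≈ -1.6017)
W(r, H) = H/3
P = 576 (P = -18 + 594 = 576)
M = -94050703/8468 (M = (-5111 - 5994) - 13563/8468 = -11105 - 13563/8468 = -94050703/8468 ≈ -11107.)
s = √587 (s = √(576 + (⅓)*33) = √(576 + 11) = √587 ≈ 24.228)
M - s = -94050703/8468 - √587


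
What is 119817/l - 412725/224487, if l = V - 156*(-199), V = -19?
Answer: 4697521918/2321569725 ≈ 2.0234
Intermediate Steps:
l = 31025 (l = -19 - 156*(-199) = -19 + 31044 = 31025)
119817/l - 412725/224487 = 119817/31025 - 412725/224487 = 119817*(1/31025) - 412725*1/224487 = 119817/31025 - 137575/74829 = 4697521918/2321569725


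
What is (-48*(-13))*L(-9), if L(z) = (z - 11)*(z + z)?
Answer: 224640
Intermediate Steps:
L(z) = 2*z*(-11 + z) (L(z) = (-11 + z)*(2*z) = 2*z*(-11 + z))
(-48*(-13))*L(-9) = (-48*(-13))*(2*(-9)*(-11 - 9)) = 624*(2*(-9)*(-20)) = 624*360 = 224640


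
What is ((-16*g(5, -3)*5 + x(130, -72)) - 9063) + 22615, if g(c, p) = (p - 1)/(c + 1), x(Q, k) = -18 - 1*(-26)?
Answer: 40840/3 ≈ 13613.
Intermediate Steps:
x(Q, k) = 8 (x(Q, k) = -18 + 26 = 8)
g(c, p) = (-1 + p)/(1 + c)
((-16*g(5, -3)*5 + x(130, -72)) - 9063) + 22615 = ((-16*(-1 - 3)/(1 + 5)*5 + 8) - 9063) + 22615 = ((-16*(-4)/6*5 + 8) - 9063) + 22615 = ((-8*(-4)/3*5 + 8) - 9063) + 22615 = ((-16*(-⅔)*5 + 8) - 9063) + 22615 = (((32/3)*5 + 8) - 9063) + 22615 = ((160/3 + 8) - 9063) + 22615 = (184/3 - 9063) + 22615 = -27005/3 + 22615 = 40840/3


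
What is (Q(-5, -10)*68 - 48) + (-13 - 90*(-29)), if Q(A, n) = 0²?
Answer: 2549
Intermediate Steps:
Q(A, n) = 0
(Q(-5, -10)*68 - 48) + (-13 - 90*(-29)) = (0*68 - 48) + (-13 - 90*(-29)) = (0 - 48) + (-13 + 2610) = -48 + 2597 = 2549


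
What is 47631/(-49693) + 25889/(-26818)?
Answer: -2563870235/1332666874 ≈ -1.9239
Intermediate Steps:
47631/(-49693) + 25889/(-26818) = 47631*(-1/49693) + 25889*(-1/26818) = -47631/49693 - 25889/26818 = -2563870235/1332666874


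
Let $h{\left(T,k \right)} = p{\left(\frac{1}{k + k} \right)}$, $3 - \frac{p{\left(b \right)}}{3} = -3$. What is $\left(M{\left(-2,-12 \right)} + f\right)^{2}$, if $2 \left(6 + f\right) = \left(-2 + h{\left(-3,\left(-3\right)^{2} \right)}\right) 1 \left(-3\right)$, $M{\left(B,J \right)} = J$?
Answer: $1764$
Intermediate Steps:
$p{\left(b \right)} = 18$ ($p{\left(b \right)} = 9 - -9 = 9 + 9 = 18$)
$h{\left(T,k \right)} = 18$
$f = -30$ ($f = -6 + \frac{\left(-2 + 18\right) 1 \left(-3\right)}{2} = -6 + \frac{16 \left(-3\right)}{2} = -6 + \frac{1}{2} \left(-48\right) = -6 - 24 = -30$)
$\left(M{\left(-2,-12 \right)} + f\right)^{2} = \left(-12 - 30\right)^{2} = \left(-42\right)^{2} = 1764$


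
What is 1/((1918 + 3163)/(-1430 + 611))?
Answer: -819/5081 ≈ -0.16119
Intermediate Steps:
1/((1918 + 3163)/(-1430 + 611)) = 1/(5081/(-819)) = 1/(5081*(-1/819)) = 1/(-5081/819) = -819/5081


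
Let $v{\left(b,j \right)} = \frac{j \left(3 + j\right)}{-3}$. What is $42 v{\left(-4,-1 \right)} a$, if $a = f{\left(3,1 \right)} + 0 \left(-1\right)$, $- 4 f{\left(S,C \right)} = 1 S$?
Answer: $-21$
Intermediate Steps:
$f{\left(S,C \right)} = - \frac{S}{4}$ ($f{\left(S,C \right)} = - \frac{1 S}{4} = - \frac{S}{4}$)
$v{\left(b,j \right)} = - \frac{j \left(3 + j\right)}{3}$ ($v{\left(b,j \right)} = j \left(3 + j\right) \left(- \frac{1}{3}\right) = - \frac{j \left(3 + j\right)}{3}$)
$a = - \frac{3}{4}$ ($a = \left(- \frac{1}{4}\right) 3 + 0 \left(-1\right) = - \frac{3}{4} + 0 = - \frac{3}{4} \approx -0.75$)
$42 v{\left(-4,-1 \right)} a = 42 \left(\left(- \frac{1}{3}\right) \left(-1\right) \left(3 - 1\right)\right) \left(- \frac{3}{4}\right) = 42 \left(\left(- \frac{1}{3}\right) \left(-1\right) 2\right) \left(- \frac{3}{4}\right) = 42 \cdot \frac{2}{3} \left(- \frac{3}{4}\right) = 28 \left(- \frac{3}{4}\right) = -21$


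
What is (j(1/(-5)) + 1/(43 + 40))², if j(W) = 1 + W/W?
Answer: 27889/6889 ≈ 4.0483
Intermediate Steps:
j(W) = 2 (j(W) = 1 + 1 = 2)
(j(1/(-5)) + 1/(43 + 40))² = (2 + 1/(43 + 40))² = (2 + 1/83)² = (167/83)² = 27889/6889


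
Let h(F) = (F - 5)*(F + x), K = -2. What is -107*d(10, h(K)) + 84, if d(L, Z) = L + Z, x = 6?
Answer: 2010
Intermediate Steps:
h(F) = (-5 + F)*(6 + F) (h(F) = (F - 5)*(F + 6) = (-5 + F)*(6 + F))
-107*d(10, h(K)) + 84 = -107*(10 + (-30 - 2 + (-2)²)) + 84 = -107*(10 + (-30 - 2 + 4)) + 84 = -107*(10 - 28) + 84 = -107*(-18) + 84 = 1926 + 84 = 2010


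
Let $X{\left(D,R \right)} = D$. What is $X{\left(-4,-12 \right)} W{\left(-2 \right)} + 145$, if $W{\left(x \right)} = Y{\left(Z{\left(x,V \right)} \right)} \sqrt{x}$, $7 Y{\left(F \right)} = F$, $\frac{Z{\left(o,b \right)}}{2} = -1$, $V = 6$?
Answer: $145 + \frac{8 i \sqrt{2}}{7} \approx 145.0 + 1.6162 i$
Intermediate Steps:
$Z{\left(o,b \right)} = -2$ ($Z{\left(o,b \right)} = 2 \left(-1\right) = -2$)
$Y{\left(F \right)} = \frac{F}{7}$
$W{\left(x \right)} = - \frac{2 \sqrt{x}}{7}$ ($W{\left(x \right)} = \frac{1}{7} \left(-2\right) \sqrt{x} = - \frac{2 \sqrt{x}}{7}$)
$X{\left(-4,-12 \right)} W{\left(-2 \right)} + 145 = - 4 \left(- \frac{2 \sqrt{-2}}{7}\right) + 145 = - 4 \left(- \frac{2 i \sqrt{2}}{7}\right) + 145 = \frac{8 i \sqrt{2}}{7} + 145 = 145 + \frac{8 i \sqrt{2}}{7}$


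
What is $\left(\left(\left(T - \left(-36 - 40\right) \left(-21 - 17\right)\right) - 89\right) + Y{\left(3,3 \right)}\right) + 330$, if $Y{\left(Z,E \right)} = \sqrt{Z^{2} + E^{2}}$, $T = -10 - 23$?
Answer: $-2680 + 3 \sqrt{2} \approx -2675.8$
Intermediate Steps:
$T = -33$
$Y{\left(Z,E \right)} = \sqrt{E^{2} + Z^{2}}$
$\left(\left(\left(T - \left(-36 - 40\right) \left(-21 - 17\right)\right) - 89\right) + Y{\left(3,3 \right)}\right) + 330 = \left(\left(\left(-33 - \left(-36 - 40\right) \left(-21 - 17\right)\right) - 89\right) + \sqrt{3^{2} + 3^{2}}\right) + 330 = \left(\left(\left(-33 - \left(-76\right) \left(-38\right)\right) - 89\right) + \sqrt{9 + 9}\right) + 330 = \left(\left(\left(-33 - 2888\right) - 89\right) + \sqrt{18}\right) + 330 = \left(\left(\left(-33 - 2888\right) - 89\right) + 3 \sqrt{2}\right) + 330 = \left(\left(-2921 - 89\right) + 3 \sqrt{2}\right) + 330 = \left(-3010 + 3 \sqrt{2}\right) + 330 = -2680 + 3 \sqrt{2}$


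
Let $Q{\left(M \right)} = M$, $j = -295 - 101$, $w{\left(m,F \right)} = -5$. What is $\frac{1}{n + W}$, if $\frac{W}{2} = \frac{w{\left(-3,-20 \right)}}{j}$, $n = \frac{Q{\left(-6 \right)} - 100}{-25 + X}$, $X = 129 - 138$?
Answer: $\frac{3366}{10579} \approx 0.31818$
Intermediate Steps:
$X = -9$
$j = -396$
$n = \frac{53}{17}$ ($n = \frac{-6 - 100}{-25 - 9} = - \frac{106}{-34} = \left(-106\right) \left(- \frac{1}{34}\right) = \frac{53}{17} \approx 3.1176$)
$W = \frac{5}{198}$ ($W = 2 \left(- \frac{5}{-396}\right) = 2 \left(\left(-5\right) \left(- \frac{1}{396}\right)\right) = 2 \cdot \frac{5}{396} = \frac{5}{198} \approx 0.025253$)
$\frac{1}{n + W} = \frac{1}{\frac{53}{17} + \frac{5}{198}} = \frac{1}{\frac{10579}{3366}} = \frac{3366}{10579}$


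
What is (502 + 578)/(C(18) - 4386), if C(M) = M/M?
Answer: -216/877 ≈ -0.24629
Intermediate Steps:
C(M) = 1
(502 + 578)/(C(18) - 4386) = (502 + 578)/(1 - 4386) = 1080/(-4385) = 1080*(-1/4385) = -216/877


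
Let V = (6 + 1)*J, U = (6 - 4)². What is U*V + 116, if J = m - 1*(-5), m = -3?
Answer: 172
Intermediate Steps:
U = 4 (U = 2² = 4)
J = 2 (J = -3 - 1*(-5) = -3 + 5 = 2)
V = 14 (V = (6 + 1)*2 = 7*2 = 14)
U*V + 116 = 4*14 + 116 = 56 + 116 = 172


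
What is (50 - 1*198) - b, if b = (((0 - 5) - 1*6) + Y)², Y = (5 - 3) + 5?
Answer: -164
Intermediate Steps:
Y = 7 (Y = 2 + 5 = 7)
b = 16 (b = (((0 - 5) - 1*6) + 7)² = ((-5 - 6) + 7)² = (-11 + 7)² = (-4)² = 16)
(50 - 1*198) - b = (50 - 1*198) - 1*16 = (50 - 198) - 16 = -148 - 16 = -164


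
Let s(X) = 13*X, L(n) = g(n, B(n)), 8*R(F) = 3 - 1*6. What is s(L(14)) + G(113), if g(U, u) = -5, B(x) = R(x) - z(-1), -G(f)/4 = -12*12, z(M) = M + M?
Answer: 511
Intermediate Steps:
z(M) = 2*M
G(f) = 576 (G(f) = -(-48)*12 = -4*(-144) = 576)
R(F) = -3/8 (R(F) = (3 - 1*6)/8 = (3 - 6)/8 = (⅛)*(-3) = -3/8)
B(x) = 13/8 (B(x) = -3/8 - 2*(-1) = -3/8 - 1*(-2) = -3/8 + 2 = 13/8)
L(n) = -5
s(L(14)) + G(113) = 13*(-5) + 576 = -65 + 576 = 511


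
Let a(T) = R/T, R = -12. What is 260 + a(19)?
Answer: 4928/19 ≈ 259.37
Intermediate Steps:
a(T) = -12/T
260 + a(19) = 260 - 12/19 = 4928/19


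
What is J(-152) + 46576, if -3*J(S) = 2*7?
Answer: 139714/3 ≈ 46571.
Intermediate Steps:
J(S) = -14/3 (J(S) = -2*7/3 = -1/3*14 = -14/3)
J(-152) + 46576 = -14/3 + 46576 = 139714/3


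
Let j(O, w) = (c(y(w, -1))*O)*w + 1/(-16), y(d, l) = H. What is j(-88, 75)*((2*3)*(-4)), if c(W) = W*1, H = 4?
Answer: 1267203/2 ≈ 6.3360e+5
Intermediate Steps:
y(d, l) = 4
c(W) = W
j(O, w) = -1/16 + 4*O*w (j(O, w) = (4*O)*w + 1/(-16) = 4*O*w - 1/16 = -1/16 + 4*O*w)
j(-88, 75)*((2*3)*(-4)) = (-1/16 + 4*(-88)*75)*((2*3)*(-4)) = (-1/16 - 26400)*(6*(-4)) = -422401/16*(-24) = 1267203/2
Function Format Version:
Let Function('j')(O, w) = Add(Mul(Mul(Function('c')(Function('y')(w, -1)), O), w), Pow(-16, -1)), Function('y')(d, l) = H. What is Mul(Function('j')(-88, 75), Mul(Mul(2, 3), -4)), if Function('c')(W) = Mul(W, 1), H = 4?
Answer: Rational(1267203, 2) ≈ 6.3360e+5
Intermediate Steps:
Function('y')(d, l) = 4
Function('c')(W) = W
Function('j')(O, w) = Add(Rational(-1, 16), Mul(4, O, w)) (Function('j')(O, w) = Add(Mul(Mul(4, O), w), Pow(-16, -1)) = Add(Mul(4, O, w), Rational(-1, 16)) = Add(Rational(-1, 16), Mul(4, O, w)))
Mul(Function('j')(-88, 75), Mul(Mul(2, 3), -4)) = Mul(Add(Rational(-1, 16), Mul(4, -88, 75)), Mul(Mul(2, 3), -4)) = Mul(Add(Rational(-1, 16), -26400), Mul(6, -4)) = Mul(Rational(-422401, 16), -24) = Rational(1267203, 2)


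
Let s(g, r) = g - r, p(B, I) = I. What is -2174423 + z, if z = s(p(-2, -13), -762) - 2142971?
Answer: -4316645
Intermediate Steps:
z = -2142222 (z = (-13 - 1*(-762)) - 2142971 = (-13 + 762) - 2142971 = 749 - 2142971 = -2142222)
-2174423 + z = -2174423 - 2142222 = -4316645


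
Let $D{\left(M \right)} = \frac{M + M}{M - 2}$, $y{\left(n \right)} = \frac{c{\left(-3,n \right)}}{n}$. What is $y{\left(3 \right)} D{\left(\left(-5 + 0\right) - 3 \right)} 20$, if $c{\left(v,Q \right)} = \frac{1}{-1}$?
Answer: $- \frac{32}{3} \approx -10.667$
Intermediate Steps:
$c{\left(v,Q \right)} = -1$
$y{\left(n \right)} = - \frac{1}{n}$
$D{\left(M \right)} = \frac{2 M}{-2 + M}$
$y{\left(3 \right)} D{\left(\left(-5 + 0\right) - 3 \right)} 20 = - \frac{1}{3} \frac{2 \left(\left(-5 + 0\right) - 3\right)}{-2 + \left(\left(-5 + 0\right) - 3\right)} 20 = \left(-1\right) \frac{1}{3} \frac{2 \left(-5 - 3\right)}{-2 - 8} \cdot 20 = - \frac{2 \left(-8\right) \frac{1}{-2 - 8}}{3} \cdot 20 = - \frac{2 \left(-8\right) \frac{1}{-10}}{3} \cdot 20 = - \frac{2 \left(-8\right) \left(- \frac{1}{10}\right)}{3} \cdot 20 = \left(- \frac{1}{3}\right) \frac{8}{5} \cdot 20 = \left(- \frac{8}{15}\right) 20 = - \frac{32}{3}$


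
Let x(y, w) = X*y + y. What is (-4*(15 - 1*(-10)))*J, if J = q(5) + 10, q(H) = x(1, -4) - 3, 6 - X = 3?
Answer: -1100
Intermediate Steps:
X = 3 (X = 6 - 1*3 = 6 - 3 = 3)
x(y, w) = 4*y (x(y, w) = 3*y + y = 4*y)
q(H) = 1 (q(H) = 4*1 - 3 = 4 - 3 = 1)
J = 11 (J = 1 + 10 = 11)
(-4*(15 - 1*(-10)))*J = -4*(15 - 1*(-10))*11 = -4*(15 + 10)*11 = -4*25*11 = -100*11 = -1100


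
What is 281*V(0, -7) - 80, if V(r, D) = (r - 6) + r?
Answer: -1766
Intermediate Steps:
V(r, D) = -6 + 2*r (V(r, D) = (-6 + r) + r = -6 + 2*r)
281*V(0, -7) - 80 = 281*(-6 + 2*0) - 80 = 281*(-6 + 0) - 80 = 281*(-6) - 80 = -1686 - 80 = -1766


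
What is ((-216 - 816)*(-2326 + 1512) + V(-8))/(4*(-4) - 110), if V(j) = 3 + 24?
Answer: -280025/42 ≈ -6667.3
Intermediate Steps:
V(j) = 27
((-216 - 816)*(-2326 + 1512) + V(-8))/(4*(-4) - 110) = ((-216 - 816)*(-2326 + 1512) + 27)/(4*(-4) - 110) = (-1032*(-814) + 27)/(-16 - 110) = (840048 + 27)/(-126) = 840075*(-1/126) = -280025/42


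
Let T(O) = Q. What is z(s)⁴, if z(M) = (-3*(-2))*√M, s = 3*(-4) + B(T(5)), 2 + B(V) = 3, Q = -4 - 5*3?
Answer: 156816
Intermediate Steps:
Q = -19 (Q = -4 - 15 = -19)
T(O) = -19
B(V) = 1 (B(V) = -2 + 3 = 1)
s = -11 (s = 3*(-4) + 1 = -12 + 1 = -11)
z(M) = 6*√M
z(s)⁴ = (6*√(-11))⁴ = (6*(I*√11))⁴ = (6*I*√11)⁴ = 156816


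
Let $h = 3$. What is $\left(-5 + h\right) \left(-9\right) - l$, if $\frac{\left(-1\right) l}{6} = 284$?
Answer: $1722$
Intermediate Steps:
$l = -1704$ ($l = \left(-6\right) 284 = -1704$)
$\left(-5 + h\right) \left(-9\right) - l = \left(-5 + 3\right) \left(-9\right) - -1704 = \left(-2\right) \left(-9\right) + 1704 = 18 + 1704 = 1722$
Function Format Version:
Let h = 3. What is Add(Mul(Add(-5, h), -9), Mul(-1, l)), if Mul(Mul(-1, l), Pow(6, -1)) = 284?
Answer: 1722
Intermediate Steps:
l = -1704 (l = Mul(-6, 284) = -1704)
Add(Mul(Add(-5, h), -9), Mul(-1, l)) = Add(Mul(Add(-5, 3), -9), Mul(-1, -1704)) = Add(Mul(-2, -9), 1704) = Add(18, 1704) = 1722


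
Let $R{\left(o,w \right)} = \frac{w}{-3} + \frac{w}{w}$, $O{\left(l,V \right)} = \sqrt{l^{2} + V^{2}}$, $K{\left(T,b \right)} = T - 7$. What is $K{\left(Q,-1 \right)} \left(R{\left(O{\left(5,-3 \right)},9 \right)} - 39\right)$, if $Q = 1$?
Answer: $246$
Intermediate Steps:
$K{\left(T,b \right)} = -7 + T$ ($K{\left(T,b \right)} = T - 7 = -7 + T$)
$O{\left(l,V \right)} = \sqrt{V^{2} + l^{2}}$
$R{\left(o,w \right)} = 1 - \frac{w}{3}$ ($R{\left(o,w \right)} = w \left(- \frac{1}{3}\right) + 1 = - \frac{w}{3} + 1 = 1 - \frac{w}{3}$)
$K{\left(Q,-1 \right)} \left(R{\left(O{\left(5,-3 \right)},9 \right)} - 39\right) = \left(-7 + 1\right) \left(\left(1 - 3\right) - 39\right) = - 6 \left(\left(1 - 3\right) - 39\right) = - 6 \left(-2 - 39\right) = \left(-6\right) \left(-41\right) = 246$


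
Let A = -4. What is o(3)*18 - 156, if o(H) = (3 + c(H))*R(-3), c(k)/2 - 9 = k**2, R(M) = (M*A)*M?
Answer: -25428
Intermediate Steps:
R(M) = -4*M**2 (R(M) = (M*(-4))*M = (-4*M)*M = -4*M**2)
c(k) = 18 + 2*k**2
o(H) = -756 - 72*H**2 (o(H) = (3 + (18 + 2*H**2))*(-4*(-3)**2) = (21 + 2*H**2)*(-4*9) = (21 + 2*H**2)*(-36) = -756 - 72*H**2)
o(3)*18 - 156 = (-756 - 72*3**2)*18 - 156 = (-756 - 72*9)*18 - 156 = (-756 - 648)*18 - 156 = -1404*18 - 156 = -25272 - 156 = -25428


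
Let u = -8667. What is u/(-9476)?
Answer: 8667/9476 ≈ 0.91463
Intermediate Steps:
u/(-9476) = -8667/(-9476) = -8667*(-1/9476) = 8667/9476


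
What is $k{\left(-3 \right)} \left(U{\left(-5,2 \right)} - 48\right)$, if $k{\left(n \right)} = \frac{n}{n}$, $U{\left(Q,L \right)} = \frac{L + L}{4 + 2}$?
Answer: $- \frac{142}{3} \approx -47.333$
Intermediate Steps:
$U{\left(Q,L \right)} = \frac{L}{3}$ ($U{\left(Q,L \right)} = \frac{2 L}{6} = 2 L \frac{1}{6} = \frac{L}{3}$)
$k{\left(n \right)} = 1$
$k{\left(-3 \right)} \left(U{\left(-5,2 \right)} - 48\right) = 1 \left(\frac{1}{3} \cdot 2 - 48\right) = 1 \left(\frac{2}{3} - 48\right) = 1 \left(- \frac{142}{3}\right) = - \frac{142}{3}$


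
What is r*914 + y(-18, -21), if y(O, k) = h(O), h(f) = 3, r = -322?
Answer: -294305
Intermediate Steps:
y(O, k) = 3
r*914 + y(-18, -21) = -322*914 + 3 = -294308 + 3 = -294305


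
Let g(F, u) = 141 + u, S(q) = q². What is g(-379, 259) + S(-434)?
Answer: 188756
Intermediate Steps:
g(-379, 259) + S(-434) = (141 + 259) + (-434)² = 400 + 188356 = 188756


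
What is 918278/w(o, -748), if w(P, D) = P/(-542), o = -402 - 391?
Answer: 497706676/793 ≈ 6.2763e+5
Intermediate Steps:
o = -793
w(P, D) = -P/542 (w(P, D) = P*(-1/542) = -P/542)
918278/w(o, -748) = 918278/((-1/542*(-793))) = 918278/(793/542) = 918278*(542/793) = 497706676/793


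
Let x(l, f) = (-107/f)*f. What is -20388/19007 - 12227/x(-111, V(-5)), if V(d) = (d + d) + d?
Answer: 230217073/2033749 ≈ 113.20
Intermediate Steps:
V(d) = 3*d (V(d) = 2*d + d = 3*d)
x(l, f) = -107
-20388/19007 - 12227/x(-111, V(-5)) = -20388/19007 - 12227/(-107) = -20388*1/19007 - 12227*(-1/107) = -20388/19007 + 12227/107 = 230217073/2033749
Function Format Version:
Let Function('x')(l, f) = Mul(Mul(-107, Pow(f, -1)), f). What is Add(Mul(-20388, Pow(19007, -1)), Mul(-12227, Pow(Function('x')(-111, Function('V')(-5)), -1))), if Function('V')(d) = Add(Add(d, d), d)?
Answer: Rational(230217073, 2033749) ≈ 113.20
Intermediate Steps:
Function('V')(d) = Mul(3, d) (Function('V')(d) = Add(Mul(2, d), d) = Mul(3, d))
Function('x')(l, f) = -107
Add(Mul(-20388, Pow(19007, -1)), Mul(-12227, Pow(Function('x')(-111, Function('V')(-5)), -1))) = Add(Mul(-20388, Pow(19007, -1)), Mul(-12227, Pow(-107, -1))) = Add(Mul(-20388, Rational(1, 19007)), Mul(-12227, Rational(-1, 107))) = Add(Rational(-20388, 19007), Rational(12227, 107)) = Rational(230217073, 2033749)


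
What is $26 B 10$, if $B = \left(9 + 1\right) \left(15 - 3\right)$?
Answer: $31200$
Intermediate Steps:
$B = 120$ ($B = 10 \cdot 12 = 120$)
$26 B 10 = 26 \cdot 120 \cdot 10 = 3120 \cdot 10 = 31200$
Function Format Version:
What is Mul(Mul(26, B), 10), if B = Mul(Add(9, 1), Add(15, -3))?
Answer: 31200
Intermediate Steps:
B = 120 (B = Mul(10, 12) = 120)
Mul(Mul(26, B), 10) = Mul(Mul(26, 120), 10) = Mul(3120, 10) = 31200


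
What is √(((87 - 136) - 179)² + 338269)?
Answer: √390253 ≈ 624.70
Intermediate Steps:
√(((87 - 136) - 179)² + 338269) = √((-49 - 179)² + 338269) = √((-228)² + 338269) = √(51984 + 338269) = √390253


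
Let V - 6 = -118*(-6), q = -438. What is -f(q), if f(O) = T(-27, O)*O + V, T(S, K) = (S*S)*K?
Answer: -139854990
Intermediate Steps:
V = 714 (V = 6 - 118*(-6) = 6 + 708 = 714)
T(S, K) = K*S² (T(S, K) = S²*K = K*S²)
f(O) = 714 + 729*O² (f(O) = (O*(-27)²)*O + 714 = (O*729)*O + 714 = (729*O)*O + 714 = 729*O² + 714 = 714 + 729*O²)
-f(q) = -(714 + 729*(-438)²) = -(714 + 729*191844) = -(714 + 139854276) = -1*139854990 = -139854990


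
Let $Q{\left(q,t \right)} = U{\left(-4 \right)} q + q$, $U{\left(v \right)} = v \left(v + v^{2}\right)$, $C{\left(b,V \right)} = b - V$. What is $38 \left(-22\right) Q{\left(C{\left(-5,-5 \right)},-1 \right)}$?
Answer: $0$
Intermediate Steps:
$Q{\left(q,t \right)} = - 47 q$ ($Q{\left(q,t \right)} = \left(-4\right)^{2} \left(1 - 4\right) q + q = 16 \left(-3\right) q + q = - 48 q + q = - 47 q$)
$38 \left(-22\right) Q{\left(C{\left(-5,-5 \right)},-1 \right)} = 38 \left(-22\right) \left(- 47 \left(-5 - -5\right)\right) = - 836 \left(- 47 \left(-5 + 5\right)\right) = - 836 \left(\left(-47\right) 0\right) = \left(-836\right) 0 = 0$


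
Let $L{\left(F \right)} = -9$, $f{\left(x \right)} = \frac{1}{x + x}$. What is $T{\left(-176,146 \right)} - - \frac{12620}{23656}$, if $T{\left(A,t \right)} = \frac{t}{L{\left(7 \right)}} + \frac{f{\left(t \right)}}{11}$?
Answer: $- \frac{1341062081}{85480956} \approx -15.688$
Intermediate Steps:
$f{\left(x \right)} = \frac{1}{2 x}$
$T{\left(A,t \right)} = - \frac{t}{9} + \frac{1}{22 t}$ ($T{\left(A,t \right)} = \frac{t}{-9} + \frac{\frac{1}{2} \frac{1}{t}}{11} = t \left(- \frac{1}{9}\right) + \frac{1}{2 t} \frac{1}{11} = - \frac{t}{9} + \frac{1}{22 t}$)
$T{\left(-176,146 \right)} - - \frac{12620}{23656} = \left(\left(- \frac{1}{9}\right) 146 + \frac{1}{22 \cdot 146}\right) - - \frac{12620}{23656} = \left(- \frac{146}{9} + \frac{1}{22} \cdot \frac{1}{146}\right) - \left(-12620\right) \frac{1}{23656} = \left(- \frac{146}{9} + \frac{1}{3212}\right) - - \frac{3155}{5914} = - \frac{468943}{28908} + \frac{3155}{5914} = - \frac{1341062081}{85480956}$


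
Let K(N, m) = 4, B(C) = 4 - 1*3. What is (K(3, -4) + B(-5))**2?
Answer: 25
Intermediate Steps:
B(C) = 1 (B(C) = 4 - 3 = 1)
(K(3, -4) + B(-5))**2 = (4 + 1)**2 = 5**2 = 25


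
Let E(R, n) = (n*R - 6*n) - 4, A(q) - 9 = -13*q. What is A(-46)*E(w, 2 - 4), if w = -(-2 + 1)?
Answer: 3642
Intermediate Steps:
A(q) = 9 - 13*q
w = 1 (w = -1*(-1) = 1)
E(R, n) = -4 - 6*n + R*n (E(R, n) = (R*n - 6*n) - 4 = (-6*n + R*n) - 4 = -4 - 6*n + R*n)
A(-46)*E(w, 2 - 4) = (9 - 13*(-46))*(-4 - 6*(2 - 4) + 1*(2 - 4)) = (9 + 598)*(-4 - 6*(-2) + 1*(-2)) = 607*(-4 + 12 - 2) = 607*6 = 3642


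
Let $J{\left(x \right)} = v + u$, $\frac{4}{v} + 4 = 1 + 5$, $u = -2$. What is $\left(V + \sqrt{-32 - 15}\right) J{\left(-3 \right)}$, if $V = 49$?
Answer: $0$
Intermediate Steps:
$v = 2$ ($v = \frac{4}{-4 + \left(1 + 5\right)} = \frac{4}{-4 + 6} = \frac{4}{2} = 4 \cdot \frac{1}{2} = 2$)
$J{\left(x \right)} = 0$ ($J{\left(x \right)} = 2 - 2 = 0$)
$\left(V + \sqrt{-32 - 15}\right) J{\left(-3 \right)} = \left(49 + \sqrt{-32 - 15}\right) 0 = \left(49 + \sqrt{-47}\right) 0 = \left(49 + i \sqrt{47}\right) 0 = 0$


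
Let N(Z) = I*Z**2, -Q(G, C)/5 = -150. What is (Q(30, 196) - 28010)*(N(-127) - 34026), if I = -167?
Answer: 74353530940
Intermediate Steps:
Q(G, C) = 750 (Q(G, C) = -5*(-150) = 750)
N(Z) = -167*Z**2
(Q(30, 196) - 28010)*(N(-127) - 34026) = (750 - 28010)*(-167*(-127)**2 - 34026) = -27260*(-167*16129 - 34026) = -27260*(-2693543 - 34026) = -27260*(-2727569) = 74353530940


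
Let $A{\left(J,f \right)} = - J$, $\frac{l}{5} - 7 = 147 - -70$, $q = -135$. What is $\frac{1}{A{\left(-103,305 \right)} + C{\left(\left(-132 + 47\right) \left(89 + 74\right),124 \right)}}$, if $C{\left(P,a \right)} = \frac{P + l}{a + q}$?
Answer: $\frac{11}{13868} \approx 0.00079319$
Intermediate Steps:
$l = 1120$ ($l = 35 + 5 \left(147 - -70\right) = 35 + 5 \left(147 + 70\right) = 35 + 5 \cdot 217 = 35 + 1085 = 1120$)
$C{\left(P,a \right)} = \frac{1120 + P}{-135 + a}$ ($C{\left(P,a \right)} = \frac{P + 1120}{a - 135} = \frac{1120 + P}{-135 + a}$)
$\frac{1}{A{\left(-103,305 \right)} + C{\left(\left(-132 + 47\right) \left(89 + 74\right),124 \right)}} = \frac{1}{\left(-1\right) \left(-103\right) + \frac{1120 + \left(-132 + 47\right) \left(89 + 74\right)}{-135 + 124}} = \frac{1}{103 + \frac{1120 - 13855}{-11}} = \frac{1}{103 - \frac{1120 - 13855}{11}} = \frac{1}{103 - - \frac{12735}{11}} = \frac{1}{103 + \frac{12735}{11}} = \frac{1}{\frac{13868}{11}} = \frac{11}{13868}$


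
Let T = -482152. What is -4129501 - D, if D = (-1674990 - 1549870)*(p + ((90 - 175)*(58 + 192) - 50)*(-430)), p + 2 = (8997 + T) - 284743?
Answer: 27092367216499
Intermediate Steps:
p = -757900 (p = -2 + ((8997 - 482152) - 284743) = -2 + (-473155 - 284743) = -2 - 757898 = -757900)
D = -27092371346000 (D = (-1674990 - 1549870)*(-757900 + ((90 - 175)*(58 + 192) - 50)*(-430)) = -3224860*(-757900 + (-85*250 - 50)*(-430)) = -3224860*(-757900 + (-21250 - 50)*(-430)) = -3224860*(-757900 - 21300*(-430)) = -3224860*(-757900 + 9159000) = -3224860*8401100 = -27092371346000)
-4129501 - D = -4129501 - 1*(-27092371346000) = -4129501 + 27092371346000 = 27092367216499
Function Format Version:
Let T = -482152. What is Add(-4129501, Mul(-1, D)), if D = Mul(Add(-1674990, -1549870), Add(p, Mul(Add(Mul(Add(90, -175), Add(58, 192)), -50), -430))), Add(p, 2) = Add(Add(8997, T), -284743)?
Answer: 27092367216499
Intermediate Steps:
p = -757900 (p = Add(-2, Add(Add(8997, -482152), -284743)) = Add(-2, Add(-473155, -284743)) = Add(-2, -757898) = -757900)
D = -27092371346000 (D = Mul(Add(-1674990, -1549870), Add(-757900, Mul(Add(Mul(Add(90, -175), Add(58, 192)), -50), -430))) = Mul(-3224860, Add(-757900, Mul(Add(Mul(-85, 250), -50), -430))) = Mul(-3224860, Add(-757900, Mul(Add(-21250, -50), -430))) = Mul(-3224860, Add(-757900, Mul(-21300, -430))) = Mul(-3224860, Add(-757900, 9159000)) = Mul(-3224860, 8401100) = -27092371346000)
Add(-4129501, Mul(-1, D)) = Add(-4129501, Mul(-1, -27092371346000)) = Add(-4129501, 27092371346000) = 27092367216499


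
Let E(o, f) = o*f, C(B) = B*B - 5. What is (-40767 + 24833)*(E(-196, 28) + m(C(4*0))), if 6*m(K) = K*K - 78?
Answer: 262759627/3 ≈ 8.7587e+7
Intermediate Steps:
C(B) = -5 + B² (C(B) = B² - 5 = -5 + B²)
E(o, f) = f*o
m(K) = -13 + K²/6 (m(K) = (K*K - 78)/6 = (K² - 78)/6 = (-78 + K²)/6 = -13 + K²/6)
(-40767 + 24833)*(E(-196, 28) + m(C(4*0))) = (-40767 + 24833)*(28*(-196) + (-13 + (-5 + (4*0)²)²/6)) = -15934*(-5488 + (-13 + (-5 + 0²)²/6)) = -15934*(-5488 + (-13 + (-5 + 0)²/6)) = -15934*(-5488 + (-13 + (⅙)*(-5)²)) = -15934*(-5488 + (-13 + (⅙)*25)) = -15934*(-5488 + (-13 + 25/6)) = -15934*(-5488 - 53/6) = -15934*(-32981/6) = 262759627/3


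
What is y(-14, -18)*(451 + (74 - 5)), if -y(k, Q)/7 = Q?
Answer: 65520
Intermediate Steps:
y(k, Q) = -7*Q
y(-14, -18)*(451 + (74 - 5)) = (-7*(-18))*(451 + (74 - 5)) = 126*(451 + 69) = 126*520 = 65520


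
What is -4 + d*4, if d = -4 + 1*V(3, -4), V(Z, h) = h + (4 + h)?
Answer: -36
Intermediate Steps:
V(Z, h) = 4 + 2*h
d = -8 (d = -4 + 1*(4 + 2*(-4)) = -4 + 1*(4 - 8) = -4 + 1*(-4) = -4 - 4 = -8)
-4 + d*4 = -4 - 8*4 = -4 - 32 = -36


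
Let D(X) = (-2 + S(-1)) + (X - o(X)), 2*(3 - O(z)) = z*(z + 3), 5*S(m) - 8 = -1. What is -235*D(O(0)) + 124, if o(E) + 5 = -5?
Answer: -2790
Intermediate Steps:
S(m) = 7/5 (S(m) = 8/5 + (⅕)*(-1) = 8/5 - ⅕ = 7/5)
O(z) = 3 - z*(3 + z)/2 (O(z) = 3 - z*(z + 3)/2 = 3 - z*(3 + z)/2)
o(E) = -10 (o(E) = -5 - 5 = -10)
D(X) = 47/5 + X (D(X) = (-2 + 7/5) + (X - 1*(-10)) = -⅗ + (X + 10) = -⅗ + (10 + X) = 47/5 + X)
-235*D(O(0)) + 124 = -235*(47/5 + (3 - 3/2*0 - ½*0²)) + 124 = -235*(47/5 + (3 + 0 - ½*0)) + 124 = -235*(47/5 + (3 + 0 + 0)) + 124 = -235*(47/5 + 3) + 124 = -235*62/5 + 124 = -2914 + 124 = -2790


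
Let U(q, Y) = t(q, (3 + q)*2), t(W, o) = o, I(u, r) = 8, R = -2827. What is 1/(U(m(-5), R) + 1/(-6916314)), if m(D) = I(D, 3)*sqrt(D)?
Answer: 287012389163262/62951385457124569 - 765366389545536*I*sqrt(5)/62951385457124569 ≈ 0.0045593 - 0.027186*I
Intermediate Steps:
m(D) = 8*sqrt(D)
U(q, Y) = 6 + 2*q (U(q, Y) = (3 + q)*2 = 6 + 2*q)
1/(U(m(-5), R) + 1/(-6916314)) = 1/((6 + 2*(8*sqrt(-5))) + 1/(-6916314)) = 1/((6 + 2*(8*(I*sqrt(5)))) - 1/6916314) = 1/((6 + 2*(8*I*sqrt(5))) - 1/6916314) = 1/((6 + 16*I*sqrt(5)) - 1/6916314) = 1/(41497883/6916314 + 16*I*sqrt(5))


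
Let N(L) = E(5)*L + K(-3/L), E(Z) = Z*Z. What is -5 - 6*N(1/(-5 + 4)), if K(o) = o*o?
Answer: 91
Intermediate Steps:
E(Z) = Z²
K(o) = o²
N(L) = 9/L² + 25*L (N(L) = 5²*L + (-3/L)² = 25*L + 9/L² = 9/L² + 25*L)
-5 - 6*N(1/(-5 + 4)) = -5 - 6*(9/(1/(-5 + 4))² + 25/(-5 + 4)) = -5 - 6*(9/(1/(-1))² + 25/(-1)) = -5 - 6*(9/(-1)² + 25*(-1)) = -5 - 6*(9*1 - 25) = -5 - 6*(9 - 25) = -5 - 6*(-16) = -5 + 96 = 91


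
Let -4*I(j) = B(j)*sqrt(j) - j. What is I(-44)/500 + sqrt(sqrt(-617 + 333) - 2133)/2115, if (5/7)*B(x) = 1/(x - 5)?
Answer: -11/500 + sqrt(-2133 + 2*I*sqrt(71))/2115 + I*sqrt(11)/35000 ≈ -0.021914 + 0.021932*I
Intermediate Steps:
B(x) = 7/(5*(-5 + x)) (B(x) = 7/(5*(x - 5)) = 7/(5*(-5 + x)))
I(j) = j/4 - 7*sqrt(j)/(20*(-5 + j)) (I(j) = -((7/(5*(-5 + j)))*sqrt(j) - j)/4 = -(7*sqrt(j)/(5*(-5 + j)) - j)/4 = -(-j + 7*sqrt(j)/(5*(-5 + j)))/4 = j/4 - 7*sqrt(j)/(20*(-5 + j)))
I(-44)/500 + sqrt(sqrt(-617 + 333) - 2133)/2115 = ((-14*I*sqrt(11) + 5*(-44)*(-5 - 44))/(20*(-5 - 44)))/500 + sqrt(sqrt(-617 + 333) - 2133)/2115 = ((1/20)*(-14*I*sqrt(11) + 5*(-44)*(-49))/(-49))*(1/500) + sqrt(sqrt(-284) - 2133)*(1/2115) = ((1/20)*(-1/49)*(-14*I*sqrt(11) + 10780))*(1/500) + sqrt(2*I*sqrt(71) - 2133)*(1/2115) = ((1/20)*(-1/49)*(10780 - 14*I*sqrt(11)))*(1/500) + sqrt(-2133 + 2*I*sqrt(71))*(1/2115) = (-11 + I*sqrt(11)/70)*(1/500) + sqrt(-2133 + 2*I*sqrt(71))/2115 = (-11/500 + I*sqrt(11)/35000) + sqrt(-2133 + 2*I*sqrt(71))/2115 = -11/500 + sqrt(-2133 + 2*I*sqrt(71))/2115 + I*sqrt(11)/35000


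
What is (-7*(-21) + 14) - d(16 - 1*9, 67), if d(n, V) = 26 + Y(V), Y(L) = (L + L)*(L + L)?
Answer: -17821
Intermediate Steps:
Y(L) = 4*L² (Y(L) = (2*L)*(2*L) = 4*L²)
d(n, V) = 26 + 4*V²
(-7*(-21) + 14) - d(16 - 1*9, 67) = (-7*(-21) + 14) - (26 + 4*67²) = (147 + 14) - (26 + 4*4489) = 161 - (26 + 17956) = 161 - 1*17982 = 161 - 17982 = -17821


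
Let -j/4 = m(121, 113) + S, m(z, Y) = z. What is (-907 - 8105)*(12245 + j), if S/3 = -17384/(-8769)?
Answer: -309182497404/2923 ≈ -1.0578e+8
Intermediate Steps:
S = 17384/2923 (S = 3*(-17384/(-8769)) = 3*(-17384*(-1/8769)) = 3*(17384/8769) = 17384/2923 ≈ 5.9473)
j = -1484268/2923 (j = -4*(121 + 17384/2923) = -4*371067/2923 = -1484268/2923 ≈ -507.79)
(-907 - 8105)*(12245 + j) = (-907 - 8105)*(12245 - 1484268/2923) = -9012*34307867/2923 = -309182497404/2923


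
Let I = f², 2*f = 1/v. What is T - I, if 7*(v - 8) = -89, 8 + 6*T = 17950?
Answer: 13025843/4356 ≈ 2990.3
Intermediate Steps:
T = 8971/3 (T = -4/3 + (⅙)*17950 = -4/3 + 8975/3 = 8971/3 ≈ 2990.3)
v = -33/7 (v = 8 + (⅐)*(-89) = 8 - 89/7 = -33/7 ≈ -4.7143)
f = -7/66 (f = 1/(2*(-33/7)) = (½)*(-7/33) = -7/66 ≈ -0.10606)
I = 49/4356 (I = (-7/66)² = 49/4356 ≈ 0.011249)
T - I = 8971/3 - 1*49/4356 = 8971/3 - 49/4356 = 13025843/4356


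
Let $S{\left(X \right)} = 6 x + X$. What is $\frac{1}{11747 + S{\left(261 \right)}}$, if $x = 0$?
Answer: $\frac{1}{12008} \approx 8.3278 \cdot 10^{-5}$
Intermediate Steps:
$S{\left(X \right)} = X$ ($S{\left(X \right)} = 6 \cdot 0 + X = 0 + X = X$)
$\frac{1}{11747 + S{\left(261 \right)}} = \frac{1}{11747 + 261} = \frac{1}{12008}$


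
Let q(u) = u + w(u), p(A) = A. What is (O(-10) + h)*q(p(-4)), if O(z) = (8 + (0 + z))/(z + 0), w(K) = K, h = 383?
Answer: -15328/5 ≈ -3065.6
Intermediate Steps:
q(u) = 2*u (q(u) = u + u = 2*u)
O(z) = (8 + z)/z
(O(-10) + h)*q(p(-4)) = ((8 - 10)/(-10) + 383)*(2*(-4)) = (-⅒*(-2) + 383)*(-8) = (⅕ + 383)*(-8) = (1916/5)*(-8) = -15328/5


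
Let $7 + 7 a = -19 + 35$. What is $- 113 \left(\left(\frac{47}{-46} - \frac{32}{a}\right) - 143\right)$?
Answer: $\frac{7901977}{414} \approx 19087.0$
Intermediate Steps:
$a = \frac{9}{7}$ ($a = -1 + \frac{-19 + 35}{7} = -1 + \frac{1}{7} \cdot 16 = -1 + \frac{16}{7} = \frac{9}{7} \approx 1.2857$)
$- 113 \left(\left(\frac{47}{-46} - \frac{32}{a}\right) - 143\right) = - 113 \left(\left(\frac{47}{-46} - \frac{32}{\frac{9}{7}}\right) - 143\right) = - 113 \left(\left(47 \left(- \frac{1}{46}\right) - \frac{224}{9}\right) - 143\right) = - 113 \left(\left(- \frac{47}{46} - \frac{224}{9}\right) - 143\right) = - 113 \left(- \frac{10727}{414} - 143\right) = \left(-113\right) \left(- \frac{69929}{414}\right) = \frac{7901977}{414}$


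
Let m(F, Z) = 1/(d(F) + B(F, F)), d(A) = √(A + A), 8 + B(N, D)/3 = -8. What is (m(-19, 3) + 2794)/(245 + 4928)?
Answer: 3271750/6057583 - I*√38/12115166 ≈ 0.54011 - 5.0882e-7*I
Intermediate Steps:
B(N, D) = -48 (B(N, D) = -24 + 3*(-8) = -24 - 24 = -48)
d(A) = √2*√A (d(A) = √(2*A) = √2*√A)
m(F, Z) = 1/(-48 + √2*√F) (m(F, Z) = 1/(√2*√F - 48) = 1/(-48 + √2*√F))
(m(-19, 3) + 2794)/(245 + 4928) = (1/(-48 + √2*√(-19)) + 2794)/(245 + 4928) = (1/(-48 + √2*(I*√19)) + 2794)/5173 = (1/(-48 + I*√38) + 2794)*(1/5173) = (2794 + 1/(-48 + I*√38))*(1/5173) = 2794/5173 + 1/(5173*(-48 + I*√38))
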